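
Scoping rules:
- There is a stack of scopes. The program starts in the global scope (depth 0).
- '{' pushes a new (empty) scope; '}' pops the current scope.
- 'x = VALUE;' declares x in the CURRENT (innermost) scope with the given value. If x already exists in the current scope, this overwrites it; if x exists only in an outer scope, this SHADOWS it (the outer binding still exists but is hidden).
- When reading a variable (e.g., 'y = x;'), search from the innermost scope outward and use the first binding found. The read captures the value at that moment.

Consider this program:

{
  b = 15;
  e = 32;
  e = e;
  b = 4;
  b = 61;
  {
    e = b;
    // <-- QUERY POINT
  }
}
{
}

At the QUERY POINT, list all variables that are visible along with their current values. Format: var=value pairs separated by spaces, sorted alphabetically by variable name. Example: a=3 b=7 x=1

Step 1: enter scope (depth=1)
Step 2: declare b=15 at depth 1
Step 3: declare e=32 at depth 1
Step 4: declare e=(read e)=32 at depth 1
Step 5: declare b=4 at depth 1
Step 6: declare b=61 at depth 1
Step 7: enter scope (depth=2)
Step 8: declare e=(read b)=61 at depth 2
Visible at query point: b=61 e=61

Answer: b=61 e=61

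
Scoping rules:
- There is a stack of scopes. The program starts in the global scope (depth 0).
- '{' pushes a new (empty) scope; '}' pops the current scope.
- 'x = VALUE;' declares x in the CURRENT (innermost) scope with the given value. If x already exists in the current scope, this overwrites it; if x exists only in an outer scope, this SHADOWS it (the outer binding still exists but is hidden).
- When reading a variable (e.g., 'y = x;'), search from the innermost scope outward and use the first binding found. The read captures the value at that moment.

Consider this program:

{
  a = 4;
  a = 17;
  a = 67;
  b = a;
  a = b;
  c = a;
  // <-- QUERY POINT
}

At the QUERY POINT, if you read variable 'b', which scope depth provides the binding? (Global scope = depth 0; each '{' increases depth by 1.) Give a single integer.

Step 1: enter scope (depth=1)
Step 2: declare a=4 at depth 1
Step 3: declare a=17 at depth 1
Step 4: declare a=67 at depth 1
Step 5: declare b=(read a)=67 at depth 1
Step 6: declare a=(read b)=67 at depth 1
Step 7: declare c=(read a)=67 at depth 1
Visible at query point: a=67 b=67 c=67

Answer: 1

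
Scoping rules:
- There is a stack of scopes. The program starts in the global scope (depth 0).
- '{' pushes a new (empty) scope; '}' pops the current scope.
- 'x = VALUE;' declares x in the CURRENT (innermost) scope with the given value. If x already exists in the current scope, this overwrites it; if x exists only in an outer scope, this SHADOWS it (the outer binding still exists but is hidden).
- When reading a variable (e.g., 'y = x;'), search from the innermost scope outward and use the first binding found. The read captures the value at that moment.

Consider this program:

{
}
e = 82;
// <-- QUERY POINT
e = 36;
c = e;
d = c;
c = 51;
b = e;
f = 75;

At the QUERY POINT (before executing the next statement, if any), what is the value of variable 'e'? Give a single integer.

Answer: 82

Derivation:
Step 1: enter scope (depth=1)
Step 2: exit scope (depth=0)
Step 3: declare e=82 at depth 0
Visible at query point: e=82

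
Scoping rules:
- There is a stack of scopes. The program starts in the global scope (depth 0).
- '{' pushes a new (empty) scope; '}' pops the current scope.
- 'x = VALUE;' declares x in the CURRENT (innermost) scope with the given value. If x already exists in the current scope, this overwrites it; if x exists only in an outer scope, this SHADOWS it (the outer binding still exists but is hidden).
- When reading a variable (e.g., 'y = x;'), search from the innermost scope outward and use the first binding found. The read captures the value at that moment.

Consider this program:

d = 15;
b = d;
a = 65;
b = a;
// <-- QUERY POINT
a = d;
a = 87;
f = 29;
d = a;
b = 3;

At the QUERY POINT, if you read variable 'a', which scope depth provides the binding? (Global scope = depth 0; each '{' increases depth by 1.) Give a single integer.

Step 1: declare d=15 at depth 0
Step 2: declare b=(read d)=15 at depth 0
Step 3: declare a=65 at depth 0
Step 4: declare b=(read a)=65 at depth 0
Visible at query point: a=65 b=65 d=15

Answer: 0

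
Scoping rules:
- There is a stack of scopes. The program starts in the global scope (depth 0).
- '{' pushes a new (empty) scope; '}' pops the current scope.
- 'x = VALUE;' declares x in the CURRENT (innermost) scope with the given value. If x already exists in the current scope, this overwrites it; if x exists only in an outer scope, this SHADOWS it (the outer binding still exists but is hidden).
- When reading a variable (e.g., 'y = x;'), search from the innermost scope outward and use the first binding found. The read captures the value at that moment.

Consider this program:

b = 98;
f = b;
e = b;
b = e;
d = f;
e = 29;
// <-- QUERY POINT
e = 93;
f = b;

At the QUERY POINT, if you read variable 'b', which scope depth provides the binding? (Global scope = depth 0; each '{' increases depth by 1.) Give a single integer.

Answer: 0

Derivation:
Step 1: declare b=98 at depth 0
Step 2: declare f=(read b)=98 at depth 0
Step 3: declare e=(read b)=98 at depth 0
Step 4: declare b=(read e)=98 at depth 0
Step 5: declare d=(read f)=98 at depth 0
Step 6: declare e=29 at depth 0
Visible at query point: b=98 d=98 e=29 f=98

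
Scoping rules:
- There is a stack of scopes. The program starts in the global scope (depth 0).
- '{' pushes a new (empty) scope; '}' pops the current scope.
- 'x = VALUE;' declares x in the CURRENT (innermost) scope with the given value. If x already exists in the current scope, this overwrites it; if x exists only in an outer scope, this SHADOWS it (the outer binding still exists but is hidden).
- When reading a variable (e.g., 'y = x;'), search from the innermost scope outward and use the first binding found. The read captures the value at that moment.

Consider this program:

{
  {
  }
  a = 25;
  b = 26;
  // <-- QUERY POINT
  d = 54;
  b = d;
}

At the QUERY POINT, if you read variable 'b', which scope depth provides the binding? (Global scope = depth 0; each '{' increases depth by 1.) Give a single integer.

Answer: 1

Derivation:
Step 1: enter scope (depth=1)
Step 2: enter scope (depth=2)
Step 3: exit scope (depth=1)
Step 4: declare a=25 at depth 1
Step 5: declare b=26 at depth 1
Visible at query point: a=25 b=26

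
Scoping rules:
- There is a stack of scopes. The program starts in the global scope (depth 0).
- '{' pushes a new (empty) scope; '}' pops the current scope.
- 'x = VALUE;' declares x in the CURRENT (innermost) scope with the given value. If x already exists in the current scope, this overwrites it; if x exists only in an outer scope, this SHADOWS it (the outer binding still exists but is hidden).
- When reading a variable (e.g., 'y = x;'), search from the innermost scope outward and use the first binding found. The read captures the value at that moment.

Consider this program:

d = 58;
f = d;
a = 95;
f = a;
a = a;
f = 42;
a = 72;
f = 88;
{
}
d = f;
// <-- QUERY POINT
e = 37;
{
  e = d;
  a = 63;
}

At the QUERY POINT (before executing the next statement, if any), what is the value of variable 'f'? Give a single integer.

Step 1: declare d=58 at depth 0
Step 2: declare f=(read d)=58 at depth 0
Step 3: declare a=95 at depth 0
Step 4: declare f=(read a)=95 at depth 0
Step 5: declare a=(read a)=95 at depth 0
Step 6: declare f=42 at depth 0
Step 7: declare a=72 at depth 0
Step 8: declare f=88 at depth 0
Step 9: enter scope (depth=1)
Step 10: exit scope (depth=0)
Step 11: declare d=(read f)=88 at depth 0
Visible at query point: a=72 d=88 f=88

Answer: 88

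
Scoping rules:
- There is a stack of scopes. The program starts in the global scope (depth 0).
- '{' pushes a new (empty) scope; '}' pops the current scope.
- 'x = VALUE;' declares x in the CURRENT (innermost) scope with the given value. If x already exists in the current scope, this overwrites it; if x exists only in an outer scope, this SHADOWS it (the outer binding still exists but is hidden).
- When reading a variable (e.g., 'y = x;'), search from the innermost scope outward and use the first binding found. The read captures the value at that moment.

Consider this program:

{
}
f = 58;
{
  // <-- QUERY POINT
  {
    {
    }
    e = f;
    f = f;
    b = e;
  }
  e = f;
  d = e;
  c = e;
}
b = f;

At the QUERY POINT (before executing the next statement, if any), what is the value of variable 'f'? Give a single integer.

Step 1: enter scope (depth=1)
Step 2: exit scope (depth=0)
Step 3: declare f=58 at depth 0
Step 4: enter scope (depth=1)
Visible at query point: f=58

Answer: 58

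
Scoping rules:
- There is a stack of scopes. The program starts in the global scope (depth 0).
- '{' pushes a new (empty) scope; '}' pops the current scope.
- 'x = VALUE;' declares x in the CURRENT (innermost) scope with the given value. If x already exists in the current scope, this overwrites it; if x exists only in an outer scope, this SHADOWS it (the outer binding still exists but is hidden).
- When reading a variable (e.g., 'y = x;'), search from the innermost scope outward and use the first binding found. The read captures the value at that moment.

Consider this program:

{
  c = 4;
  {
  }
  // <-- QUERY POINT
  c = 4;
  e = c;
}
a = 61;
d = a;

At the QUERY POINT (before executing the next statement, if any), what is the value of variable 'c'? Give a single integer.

Answer: 4

Derivation:
Step 1: enter scope (depth=1)
Step 2: declare c=4 at depth 1
Step 3: enter scope (depth=2)
Step 4: exit scope (depth=1)
Visible at query point: c=4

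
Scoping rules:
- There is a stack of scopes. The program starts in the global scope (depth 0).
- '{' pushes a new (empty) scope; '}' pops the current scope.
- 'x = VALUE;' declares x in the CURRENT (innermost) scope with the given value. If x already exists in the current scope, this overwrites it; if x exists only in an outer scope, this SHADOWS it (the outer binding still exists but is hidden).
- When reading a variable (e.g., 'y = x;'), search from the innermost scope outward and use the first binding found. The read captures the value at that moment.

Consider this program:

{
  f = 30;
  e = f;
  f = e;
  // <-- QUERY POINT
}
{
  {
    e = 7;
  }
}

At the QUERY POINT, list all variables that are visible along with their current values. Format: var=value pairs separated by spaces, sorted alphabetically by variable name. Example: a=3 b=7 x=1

Step 1: enter scope (depth=1)
Step 2: declare f=30 at depth 1
Step 3: declare e=(read f)=30 at depth 1
Step 4: declare f=(read e)=30 at depth 1
Visible at query point: e=30 f=30

Answer: e=30 f=30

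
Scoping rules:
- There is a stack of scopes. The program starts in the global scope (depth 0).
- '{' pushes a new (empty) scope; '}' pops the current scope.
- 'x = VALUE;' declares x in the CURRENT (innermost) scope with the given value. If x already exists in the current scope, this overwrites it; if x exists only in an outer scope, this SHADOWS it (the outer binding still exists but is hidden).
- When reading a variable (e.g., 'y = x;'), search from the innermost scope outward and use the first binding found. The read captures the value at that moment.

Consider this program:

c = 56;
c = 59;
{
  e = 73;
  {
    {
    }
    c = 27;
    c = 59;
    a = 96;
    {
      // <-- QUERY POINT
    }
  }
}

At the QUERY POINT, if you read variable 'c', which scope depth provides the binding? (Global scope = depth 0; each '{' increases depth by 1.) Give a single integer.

Step 1: declare c=56 at depth 0
Step 2: declare c=59 at depth 0
Step 3: enter scope (depth=1)
Step 4: declare e=73 at depth 1
Step 5: enter scope (depth=2)
Step 6: enter scope (depth=3)
Step 7: exit scope (depth=2)
Step 8: declare c=27 at depth 2
Step 9: declare c=59 at depth 2
Step 10: declare a=96 at depth 2
Step 11: enter scope (depth=3)
Visible at query point: a=96 c=59 e=73

Answer: 2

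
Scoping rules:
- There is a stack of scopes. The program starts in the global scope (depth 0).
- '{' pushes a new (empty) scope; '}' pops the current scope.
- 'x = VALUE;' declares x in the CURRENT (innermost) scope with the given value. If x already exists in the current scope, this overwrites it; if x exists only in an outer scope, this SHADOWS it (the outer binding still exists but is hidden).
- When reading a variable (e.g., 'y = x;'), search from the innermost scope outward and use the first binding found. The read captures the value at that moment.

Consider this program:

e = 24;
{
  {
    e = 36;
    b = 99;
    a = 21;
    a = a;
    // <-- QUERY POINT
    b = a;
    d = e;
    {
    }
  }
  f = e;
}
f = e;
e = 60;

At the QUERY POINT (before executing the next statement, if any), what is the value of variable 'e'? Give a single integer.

Step 1: declare e=24 at depth 0
Step 2: enter scope (depth=1)
Step 3: enter scope (depth=2)
Step 4: declare e=36 at depth 2
Step 5: declare b=99 at depth 2
Step 6: declare a=21 at depth 2
Step 7: declare a=(read a)=21 at depth 2
Visible at query point: a=21 b=99 e=36

Answer: 36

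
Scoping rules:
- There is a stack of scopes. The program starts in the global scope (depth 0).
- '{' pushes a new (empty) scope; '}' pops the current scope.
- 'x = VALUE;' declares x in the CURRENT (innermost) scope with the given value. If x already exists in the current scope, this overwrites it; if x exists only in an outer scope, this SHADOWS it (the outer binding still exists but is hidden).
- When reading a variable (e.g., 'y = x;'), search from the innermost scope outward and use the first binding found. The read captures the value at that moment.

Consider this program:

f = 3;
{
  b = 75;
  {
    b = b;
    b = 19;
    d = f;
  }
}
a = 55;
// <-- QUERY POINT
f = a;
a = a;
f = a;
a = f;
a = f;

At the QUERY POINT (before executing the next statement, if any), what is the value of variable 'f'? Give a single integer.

Answer: 3

Derivation:
Step 1: declare f=3 at depth 0
Step 2: enter scope (depth=1)
Step 3: declare b=75 at depth 1
Step 4: enter scope (depth=2)
Step 5: declare b=(read b)=75 at depth 2
Step 6: declare b=19 at depth 2
Step 7: declare d=(read f)=3 at depth 2
Step 8: exit scope (depth=1)
Step 9: exit scope (depth=0)
Step 10: declare a=55 at depth 0
Visible at query point: a=55 f=3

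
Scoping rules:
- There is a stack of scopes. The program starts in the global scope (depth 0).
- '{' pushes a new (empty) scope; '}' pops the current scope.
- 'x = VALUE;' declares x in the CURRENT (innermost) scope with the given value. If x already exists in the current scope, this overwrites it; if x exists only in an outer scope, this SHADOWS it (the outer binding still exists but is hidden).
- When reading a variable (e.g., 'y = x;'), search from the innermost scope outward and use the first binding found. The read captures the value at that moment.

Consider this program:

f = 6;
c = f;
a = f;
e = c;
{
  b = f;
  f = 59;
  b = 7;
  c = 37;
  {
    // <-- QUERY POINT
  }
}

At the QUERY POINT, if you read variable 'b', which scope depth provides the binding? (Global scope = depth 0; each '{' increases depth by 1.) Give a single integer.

Answer: 1

Derivation:
Step 1: declare f=6 at depth 0
Step 2: declare c=(read f)=6 at depth 0
Step 3: declare a=(read f)=6 at depth 0
Step 4: declare e=(read c)=6 at depth 0
Step 5: enter scope (depth=1)
Step 6: declare b=(read f)=6 at depth 1
Step 7: declare f=59 at depth 1
Step 8: declare b=7 at depth 1
Step 9: declare c=37 at depth 1
Step 10: enter scope (depth=2)
Visible at query point: a=6 b=7 c=37 e=6 f=59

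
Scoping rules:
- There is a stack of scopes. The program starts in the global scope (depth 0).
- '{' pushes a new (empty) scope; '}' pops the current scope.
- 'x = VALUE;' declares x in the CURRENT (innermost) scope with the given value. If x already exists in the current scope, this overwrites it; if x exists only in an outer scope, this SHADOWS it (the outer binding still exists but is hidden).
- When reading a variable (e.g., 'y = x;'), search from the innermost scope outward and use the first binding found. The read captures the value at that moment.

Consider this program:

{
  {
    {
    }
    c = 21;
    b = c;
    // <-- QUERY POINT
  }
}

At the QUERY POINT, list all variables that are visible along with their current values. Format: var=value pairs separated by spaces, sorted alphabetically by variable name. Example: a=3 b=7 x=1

Answer: b=21 c=21

Derivation:
Step 1: enter scope (depth=1)
Step 2: enter scope (depth=2)
Step 3: enter scope (depth=3)
Step 4: exit scope (depth=2)
Step 5: declare c=21 at depth 2
Step 6: declare b=(read c)=21 at depth 2
Visible at query point: b=21 c=21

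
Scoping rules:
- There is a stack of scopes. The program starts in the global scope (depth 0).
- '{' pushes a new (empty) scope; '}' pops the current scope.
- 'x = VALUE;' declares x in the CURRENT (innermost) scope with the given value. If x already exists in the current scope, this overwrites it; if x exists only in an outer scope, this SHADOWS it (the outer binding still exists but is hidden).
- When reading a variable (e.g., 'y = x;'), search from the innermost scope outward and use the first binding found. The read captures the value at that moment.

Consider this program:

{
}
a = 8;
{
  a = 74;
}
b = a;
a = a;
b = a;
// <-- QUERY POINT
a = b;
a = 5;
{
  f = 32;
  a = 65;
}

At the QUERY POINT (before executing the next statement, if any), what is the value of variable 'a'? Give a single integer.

Answer: 8

Derivation:
Step 1: enter scope (depth=1)
Step 2: exit scope (depth=0)
Step 3: declare a=8 at depth 0
Step 4: enter scope (depth=1)
Step 5: declare a=74 at depth 1
Step 6: exit scope (depth=0)
Step 7: declare b=(read a)=8 at depth 0
Step 8: declare a=(read a)=8 at depth 0
Step 9: declare b=(read a)=8 at depth 0
Visible at query point: a=8 b=8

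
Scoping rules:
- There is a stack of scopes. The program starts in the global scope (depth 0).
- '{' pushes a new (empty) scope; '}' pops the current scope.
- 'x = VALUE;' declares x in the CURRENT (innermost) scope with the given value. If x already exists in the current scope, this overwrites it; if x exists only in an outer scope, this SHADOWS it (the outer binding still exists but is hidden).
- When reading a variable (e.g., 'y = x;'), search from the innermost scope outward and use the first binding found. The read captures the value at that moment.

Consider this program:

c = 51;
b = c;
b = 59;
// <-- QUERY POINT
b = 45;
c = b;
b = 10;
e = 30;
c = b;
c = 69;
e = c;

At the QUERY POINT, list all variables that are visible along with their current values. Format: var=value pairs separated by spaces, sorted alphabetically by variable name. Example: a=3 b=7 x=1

Step 1: declare c=51 at depth 0
Step 2: declare b=(read c)=51 at depth 0
Step 3: declare b=59 at depth 0
Visible at query point: b=59 c=51

Answer: b=59 c=51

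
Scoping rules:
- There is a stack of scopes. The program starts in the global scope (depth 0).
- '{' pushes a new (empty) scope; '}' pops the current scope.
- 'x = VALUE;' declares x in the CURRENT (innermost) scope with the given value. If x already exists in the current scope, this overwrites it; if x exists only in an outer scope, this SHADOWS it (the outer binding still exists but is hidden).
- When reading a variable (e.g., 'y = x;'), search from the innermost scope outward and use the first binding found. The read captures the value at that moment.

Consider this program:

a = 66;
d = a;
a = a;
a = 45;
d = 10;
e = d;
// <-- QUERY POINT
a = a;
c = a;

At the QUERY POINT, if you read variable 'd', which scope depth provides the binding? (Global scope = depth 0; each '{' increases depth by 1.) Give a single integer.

Answer: 0

Derivation:
Step 1: declare a=66 at depth 0
Step 2: declare d=(read a)=66 at depth 0
Step 3: declare a=(read a)=66 at depth 0
Step 4: declare a=45 at depth 0
Step 5: declare d=10 at depth 0
Step 6: declare e=(read d)=10 at depth 0
Visible at query point: a=45 d=10 e=10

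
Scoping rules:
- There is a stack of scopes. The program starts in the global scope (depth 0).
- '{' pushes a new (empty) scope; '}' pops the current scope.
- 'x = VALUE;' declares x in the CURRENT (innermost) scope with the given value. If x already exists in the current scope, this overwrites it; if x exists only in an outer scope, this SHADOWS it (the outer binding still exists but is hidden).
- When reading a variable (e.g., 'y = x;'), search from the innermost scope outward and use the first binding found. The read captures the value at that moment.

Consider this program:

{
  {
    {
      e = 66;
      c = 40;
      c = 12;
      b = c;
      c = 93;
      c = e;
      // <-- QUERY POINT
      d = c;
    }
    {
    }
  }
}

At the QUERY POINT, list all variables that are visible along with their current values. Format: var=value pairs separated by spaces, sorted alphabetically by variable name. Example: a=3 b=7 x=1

Step 1: enter scope (depth=1)
Step 2: enter scope (depth=2)
Step 3: enter scope (depth=3)
Step 4: declare e=66 at depth 3
Step 5: declare c=40 at depth 3
Step 6: declare c=12 at depth 3
Step 7: declare b=(read c)=12 at depth 3
Step 8: declare c=93 at depth 3
Step 9: declare c=(read e)=66 at depth 3
Visible at query point: b=12 c=66 e=66

Answer: b=12 c=66 e=66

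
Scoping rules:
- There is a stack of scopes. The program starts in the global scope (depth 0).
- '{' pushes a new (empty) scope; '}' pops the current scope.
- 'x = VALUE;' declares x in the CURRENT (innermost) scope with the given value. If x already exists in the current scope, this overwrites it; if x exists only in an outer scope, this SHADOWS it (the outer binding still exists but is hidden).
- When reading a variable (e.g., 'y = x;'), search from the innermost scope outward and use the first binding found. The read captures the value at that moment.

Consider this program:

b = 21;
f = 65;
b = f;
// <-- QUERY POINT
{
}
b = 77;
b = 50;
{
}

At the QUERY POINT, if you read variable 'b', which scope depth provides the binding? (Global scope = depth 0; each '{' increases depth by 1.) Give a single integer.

Step 1: declare b=21 at depth 0
Step 2: declare f=65 at depth 0
Step 3: declare b=(read f)=65 at depth 0
Visible at query point: b=65 f=65

Answer: 0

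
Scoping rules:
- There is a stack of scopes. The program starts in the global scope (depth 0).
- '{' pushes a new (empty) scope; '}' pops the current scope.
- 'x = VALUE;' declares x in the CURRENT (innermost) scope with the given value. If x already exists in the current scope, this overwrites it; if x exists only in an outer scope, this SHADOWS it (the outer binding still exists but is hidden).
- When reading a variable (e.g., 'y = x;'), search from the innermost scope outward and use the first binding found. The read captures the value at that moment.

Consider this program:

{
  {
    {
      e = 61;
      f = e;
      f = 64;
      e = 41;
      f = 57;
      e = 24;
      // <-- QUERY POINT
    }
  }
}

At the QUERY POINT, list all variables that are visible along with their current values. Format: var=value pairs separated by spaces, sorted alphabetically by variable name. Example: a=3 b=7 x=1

Answer: e=24 f=57

Derivation:
Step 1: enter scope (depth=1)
Step 2: enter scope (depth=2)
Step 3: enter scope (depth=3)
Step 4: declare e=61 at depth 3
Step 5: declare f=(read e)=61 at depth 3
Step 6: declare f=64 at depth 3
Step 7: declare e=41 at depth 3
Step 8: declare f=57 at depth 3
Step 9: declare e=24 at depth 3
Visible at query point: e=24 f=57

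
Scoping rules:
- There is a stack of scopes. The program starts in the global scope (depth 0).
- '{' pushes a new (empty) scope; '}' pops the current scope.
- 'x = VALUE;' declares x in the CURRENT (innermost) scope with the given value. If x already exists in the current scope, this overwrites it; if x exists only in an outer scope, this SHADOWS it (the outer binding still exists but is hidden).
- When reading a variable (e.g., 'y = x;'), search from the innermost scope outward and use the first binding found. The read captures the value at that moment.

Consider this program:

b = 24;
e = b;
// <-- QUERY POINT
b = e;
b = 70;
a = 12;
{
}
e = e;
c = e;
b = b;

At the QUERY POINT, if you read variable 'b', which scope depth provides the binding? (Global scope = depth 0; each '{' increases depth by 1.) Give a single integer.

Answer: 0

Derivation:
Step 1: declare b=24 at depth 0
Step 2: declare e=(read b)=24 at depth 0
Visible at query point: b=24 e=24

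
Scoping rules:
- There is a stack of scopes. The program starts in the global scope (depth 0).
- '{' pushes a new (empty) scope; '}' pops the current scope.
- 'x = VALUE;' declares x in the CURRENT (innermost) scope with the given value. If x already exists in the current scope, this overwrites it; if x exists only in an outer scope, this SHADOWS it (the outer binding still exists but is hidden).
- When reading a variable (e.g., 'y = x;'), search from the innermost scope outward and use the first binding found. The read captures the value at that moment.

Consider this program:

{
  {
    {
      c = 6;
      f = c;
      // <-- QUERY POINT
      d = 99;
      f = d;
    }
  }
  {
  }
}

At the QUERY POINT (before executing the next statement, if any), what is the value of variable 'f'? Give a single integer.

Step 1: enter scope (depth=1)
Step 2: enter scope (depth=2)
Step 3: enter scope (depth=3)
Step 4: declare c=6 at depth 3
Step 5: declare f=(read c)=6 at depth 3
Visible at query point: c=6 f=6

Answer: 6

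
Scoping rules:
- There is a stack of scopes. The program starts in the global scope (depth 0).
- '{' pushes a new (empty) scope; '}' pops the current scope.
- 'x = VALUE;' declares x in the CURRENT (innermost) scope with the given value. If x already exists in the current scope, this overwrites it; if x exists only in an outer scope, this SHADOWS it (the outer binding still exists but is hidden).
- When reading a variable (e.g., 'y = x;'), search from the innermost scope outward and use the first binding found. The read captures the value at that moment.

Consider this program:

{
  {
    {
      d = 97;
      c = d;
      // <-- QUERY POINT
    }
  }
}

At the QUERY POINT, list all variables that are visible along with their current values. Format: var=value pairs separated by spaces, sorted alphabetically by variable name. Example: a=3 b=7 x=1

Answer: c=97 d=97

Derivation:
Step 1: enter scope (depth=1)
Step 2: enter scope (depth=2)
Step 3: enter scope (depth=3)
Step 4: declare d=97 at depth 3
Step 5: declare c=(read d)=97 at depth 3
Visible at query point: c=97 d=97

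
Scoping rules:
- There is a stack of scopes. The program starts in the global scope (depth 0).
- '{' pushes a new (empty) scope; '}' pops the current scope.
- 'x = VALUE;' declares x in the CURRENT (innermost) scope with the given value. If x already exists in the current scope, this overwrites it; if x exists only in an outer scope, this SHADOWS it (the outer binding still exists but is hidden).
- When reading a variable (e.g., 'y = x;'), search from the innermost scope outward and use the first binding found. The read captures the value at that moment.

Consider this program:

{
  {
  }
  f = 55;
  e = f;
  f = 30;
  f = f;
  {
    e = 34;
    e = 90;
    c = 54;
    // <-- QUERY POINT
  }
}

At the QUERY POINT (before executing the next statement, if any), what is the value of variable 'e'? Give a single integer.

Step 1: enter scope (depth=1)
Step 2: enter scope (depth=2)
Step 3: exit scope (depth=1)
Step 4: declare f=55 at depth 1
Step 5: declare e=(read f)=55 at depth 1
Step 6: declare f=30 at depth 1
Step 7: declare f=(read f)=30 at depth 1
Step 8: enter scope (depth=2)
Step 9: declare e=34 at depth 2
Step 10: declare e=90 at depth 2
Step 11: declare c=54 at depth 2
Visible at query point: c=54 e=90 f=30

Answer: 90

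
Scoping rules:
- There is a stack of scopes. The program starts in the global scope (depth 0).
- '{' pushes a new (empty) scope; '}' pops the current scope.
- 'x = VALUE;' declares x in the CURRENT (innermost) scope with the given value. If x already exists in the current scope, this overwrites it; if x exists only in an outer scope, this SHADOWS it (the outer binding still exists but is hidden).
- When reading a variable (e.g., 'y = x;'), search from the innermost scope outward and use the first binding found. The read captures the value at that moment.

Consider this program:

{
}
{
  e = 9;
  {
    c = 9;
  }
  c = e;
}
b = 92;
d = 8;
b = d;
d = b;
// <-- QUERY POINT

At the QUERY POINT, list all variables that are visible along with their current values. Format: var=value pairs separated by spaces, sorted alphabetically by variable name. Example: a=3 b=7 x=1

Step 1: enter scope (depth=1)
Step 2: exit scope (depth=0)
Step 3: enter scope (depth=1)
Step 4: declare e=9 at depth 1
Step 5: enter scope (depth=2)
Step 6: declare c=9 at depth 2
Step 7: exit scope (depth=1)
Step 8: declare c=(read e)=9 at depth 1
Step 9: exit scope (depth=0)
Step 10: declare b=92 at depth 0
Step 11: declare d=8 at depth 0
Step 12: declare b=(read d)=8 at depth 0
Step 13: declare d=(read b)=8 at depth 0
Visible at query point: b=8 d=8

Answer: b=8 d=8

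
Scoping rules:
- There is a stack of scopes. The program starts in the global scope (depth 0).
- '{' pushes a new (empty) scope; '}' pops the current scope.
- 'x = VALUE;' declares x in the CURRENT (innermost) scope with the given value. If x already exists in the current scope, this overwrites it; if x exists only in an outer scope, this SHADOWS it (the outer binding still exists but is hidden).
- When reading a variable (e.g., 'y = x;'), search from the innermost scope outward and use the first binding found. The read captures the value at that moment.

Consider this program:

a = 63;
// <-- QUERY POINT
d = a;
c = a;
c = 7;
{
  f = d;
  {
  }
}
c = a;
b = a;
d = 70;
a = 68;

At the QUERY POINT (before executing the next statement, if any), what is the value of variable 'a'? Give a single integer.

Step 1: declare a=63 at depth 0
Visible at query point: a=63

Answer: 63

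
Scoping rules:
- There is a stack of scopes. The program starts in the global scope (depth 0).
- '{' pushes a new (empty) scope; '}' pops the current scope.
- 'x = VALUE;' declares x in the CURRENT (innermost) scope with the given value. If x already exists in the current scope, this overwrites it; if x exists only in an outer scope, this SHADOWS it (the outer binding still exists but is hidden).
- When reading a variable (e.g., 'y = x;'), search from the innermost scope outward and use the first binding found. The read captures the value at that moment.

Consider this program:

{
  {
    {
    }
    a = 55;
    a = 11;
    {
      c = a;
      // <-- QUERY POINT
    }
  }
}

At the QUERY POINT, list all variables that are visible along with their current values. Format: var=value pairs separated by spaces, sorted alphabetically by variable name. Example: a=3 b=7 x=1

Answer: a=11 c=11

Derivation:
Step 1: enter scope (depth=1)
Step 2: enter scope (depth=2)
Step 3: enter scope (depth=3)
Step 4: exit scope (depth=2)
Step 5: declare a=55 at depth 2
Step 6: declare a=11 at depth 2
Step 7: enter scope (depth=3)
Step 8: declare c=(read a)=11 at depth 3
Visible at query point: a=11 c=11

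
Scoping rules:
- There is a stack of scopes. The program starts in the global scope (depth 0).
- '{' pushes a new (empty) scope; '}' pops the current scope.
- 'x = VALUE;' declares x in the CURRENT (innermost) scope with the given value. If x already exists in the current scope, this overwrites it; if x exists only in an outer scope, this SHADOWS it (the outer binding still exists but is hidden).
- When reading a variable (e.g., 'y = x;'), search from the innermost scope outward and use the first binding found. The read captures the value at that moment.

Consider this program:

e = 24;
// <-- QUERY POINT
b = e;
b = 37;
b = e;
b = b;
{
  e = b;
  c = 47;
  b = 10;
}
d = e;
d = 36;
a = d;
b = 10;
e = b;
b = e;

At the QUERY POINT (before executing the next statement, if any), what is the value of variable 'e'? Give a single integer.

Step 1: declare e=24 at depth 0
Visible at query point: e=24

Answer: 24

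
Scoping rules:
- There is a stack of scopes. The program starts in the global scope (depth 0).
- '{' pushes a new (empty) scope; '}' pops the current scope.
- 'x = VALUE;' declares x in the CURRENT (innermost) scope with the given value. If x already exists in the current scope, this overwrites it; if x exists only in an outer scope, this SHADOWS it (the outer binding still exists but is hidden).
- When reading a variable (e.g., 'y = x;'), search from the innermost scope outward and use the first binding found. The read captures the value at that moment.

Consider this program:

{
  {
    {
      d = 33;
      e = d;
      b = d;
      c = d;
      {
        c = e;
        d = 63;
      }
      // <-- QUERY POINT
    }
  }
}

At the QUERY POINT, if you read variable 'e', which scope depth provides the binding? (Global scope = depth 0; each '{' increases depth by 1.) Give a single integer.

Answer: 3

Derivation:
Step 1: enter scope (depth=1)
Step 2: enter scope (depth=2)
Step 3: enter scope (depth=3)
Step 4: declare d=33 at depth 3
Step 5: declare e=(read d)=33 at depth 3
Step 6: declare b=(read d)=33 at depth 3
Step 7: declare c=(read d)=33 at depth 3
Step 8: enter scope (depth=4)
Step 9: declare c=(read e)=33 at depth 4
Step 10: declare d=63 at depth 4
Step 11: exit scope (depth=3)
Visible at query point: b=33 c=33 d=33 e=33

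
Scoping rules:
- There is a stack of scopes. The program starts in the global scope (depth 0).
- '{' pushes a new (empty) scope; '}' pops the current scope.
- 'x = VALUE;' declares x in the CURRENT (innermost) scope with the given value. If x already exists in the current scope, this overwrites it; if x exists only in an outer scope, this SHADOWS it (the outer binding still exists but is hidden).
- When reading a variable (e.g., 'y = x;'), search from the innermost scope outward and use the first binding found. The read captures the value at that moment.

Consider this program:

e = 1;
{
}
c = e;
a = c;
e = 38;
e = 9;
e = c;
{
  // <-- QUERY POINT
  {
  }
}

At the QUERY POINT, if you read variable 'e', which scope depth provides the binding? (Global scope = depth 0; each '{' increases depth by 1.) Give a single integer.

Step 1: declare e=1 at depth 0
Step 2: enter scope (depth=1)
Step 3: exit scope (depth=0)
Step 4: declare c=(read e)=1 at depth 0
Step 5: declare a=(read c)=1 at depth 0
Step 6: declare e=38 at depth 0
Step 7: declare e=9 at depth 0
Step 8: declare e=(read c)=1 at depth 0
Step 9: enter scope (depth=1)
Visible at query point: a=1 c=1 e=1

Answer: 0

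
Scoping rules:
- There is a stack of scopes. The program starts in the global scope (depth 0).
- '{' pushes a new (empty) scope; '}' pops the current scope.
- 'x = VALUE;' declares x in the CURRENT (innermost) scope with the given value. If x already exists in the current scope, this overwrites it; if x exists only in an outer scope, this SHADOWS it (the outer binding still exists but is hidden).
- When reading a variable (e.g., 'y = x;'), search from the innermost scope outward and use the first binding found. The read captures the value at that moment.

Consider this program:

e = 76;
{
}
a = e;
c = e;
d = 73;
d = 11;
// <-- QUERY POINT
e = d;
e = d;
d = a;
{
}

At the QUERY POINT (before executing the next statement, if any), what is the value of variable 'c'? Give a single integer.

Step 1: declare e=76 at depth 0
Step 2: enter scope (depth=1)
Step 3: exit scope (depth=0)
Step 4: declare a=(read e)=76 at depth 0
Step 5: declare c=(read e)=76 at depth 0
Step 6: declare d=73 at depth 0
Step 7: declare d=11 at depth 0
Visible at query point: a=76 c=76 d=11 e=76

Answer: 76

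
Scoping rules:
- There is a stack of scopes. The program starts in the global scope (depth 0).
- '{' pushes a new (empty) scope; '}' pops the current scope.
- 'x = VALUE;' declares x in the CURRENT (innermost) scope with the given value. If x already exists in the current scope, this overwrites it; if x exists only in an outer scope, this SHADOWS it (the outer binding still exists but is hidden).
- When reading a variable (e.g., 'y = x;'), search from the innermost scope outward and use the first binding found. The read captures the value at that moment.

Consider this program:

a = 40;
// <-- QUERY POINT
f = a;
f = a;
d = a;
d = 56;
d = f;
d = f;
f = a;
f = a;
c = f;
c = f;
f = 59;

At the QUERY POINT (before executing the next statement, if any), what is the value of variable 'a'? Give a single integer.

Answer: 40

Derivation:
Step 1: declare a=40 at depth 0
Visible at query point: a=40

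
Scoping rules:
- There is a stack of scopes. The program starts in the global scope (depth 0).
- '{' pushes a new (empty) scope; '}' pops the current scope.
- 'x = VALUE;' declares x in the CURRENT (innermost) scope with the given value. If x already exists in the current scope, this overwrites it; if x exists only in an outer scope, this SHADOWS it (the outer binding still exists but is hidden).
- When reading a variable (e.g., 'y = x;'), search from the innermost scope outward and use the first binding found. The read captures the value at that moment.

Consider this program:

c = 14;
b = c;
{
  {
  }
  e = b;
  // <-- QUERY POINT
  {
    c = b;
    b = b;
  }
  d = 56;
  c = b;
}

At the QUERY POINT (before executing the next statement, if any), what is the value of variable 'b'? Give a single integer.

Answer: 14

Derivation:
Step 1: declare c=14 at depth 0
Step 2: declare b=(read c)=14 at depth 0
Step 3: enter scope (depth=1)
Step 4: enter scope (depth=2)
Step 5: exit scope (depth=1)
Step 6: declare e=(read b)=14 at depth 1
Visible at query point: b=14 c=14 e=14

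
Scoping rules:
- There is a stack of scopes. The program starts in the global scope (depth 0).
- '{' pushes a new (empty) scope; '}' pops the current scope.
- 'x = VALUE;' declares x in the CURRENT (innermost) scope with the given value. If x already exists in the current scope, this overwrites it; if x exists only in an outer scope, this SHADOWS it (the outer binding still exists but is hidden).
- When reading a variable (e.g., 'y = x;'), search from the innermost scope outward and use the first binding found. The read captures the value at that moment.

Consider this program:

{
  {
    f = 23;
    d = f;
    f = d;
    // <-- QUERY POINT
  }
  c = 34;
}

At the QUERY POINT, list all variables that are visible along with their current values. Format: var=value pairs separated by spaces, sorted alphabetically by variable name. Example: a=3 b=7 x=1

Answer: d=23 f=23

Derivation:
Step 1: enter scope (depth=1)
Step 2: enter scope (depth=2)
Step 3: declare f=23 at depth 2
Step 4: declare d=(read f)=23 at depth 2
Step 5: declare f=(read d)=23 at depth 2
Visible at query point: d=23 f=23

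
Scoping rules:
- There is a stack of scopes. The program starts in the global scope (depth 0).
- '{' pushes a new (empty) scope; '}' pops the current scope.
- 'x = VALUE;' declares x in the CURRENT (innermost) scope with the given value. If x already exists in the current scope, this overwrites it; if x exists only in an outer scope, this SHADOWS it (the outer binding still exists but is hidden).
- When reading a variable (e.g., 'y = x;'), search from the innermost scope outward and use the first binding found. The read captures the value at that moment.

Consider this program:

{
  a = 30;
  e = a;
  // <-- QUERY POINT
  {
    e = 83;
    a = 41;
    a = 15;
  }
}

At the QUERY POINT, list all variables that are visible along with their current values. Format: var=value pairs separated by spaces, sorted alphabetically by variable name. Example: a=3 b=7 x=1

Step 1: enter scope (depth=1)
Step 2: declare a=30 at depth 1
Step 3: declare e=(read a)=30 at depth 1
Visible at query point: a=30 e=30

Answer: a=30 e=30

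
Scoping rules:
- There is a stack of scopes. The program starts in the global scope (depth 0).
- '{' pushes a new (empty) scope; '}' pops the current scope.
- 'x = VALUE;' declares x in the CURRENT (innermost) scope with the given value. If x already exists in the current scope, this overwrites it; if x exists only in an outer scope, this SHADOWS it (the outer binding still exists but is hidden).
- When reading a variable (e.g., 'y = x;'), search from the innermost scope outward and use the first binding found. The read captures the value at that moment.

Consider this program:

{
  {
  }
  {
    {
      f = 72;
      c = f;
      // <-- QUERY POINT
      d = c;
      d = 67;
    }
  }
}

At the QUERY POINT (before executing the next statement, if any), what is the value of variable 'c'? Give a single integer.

Step 1: enter scope (depth=1)
Step 2: enter scope (depth=2)
Step 3: exit scope (depth=1)
Step 4: enter scope (depth=2)
Step 5: enter scope (depth=3)
Step 6: declare f=72 at depth 3
Step 7: declare c=(read f)=72 at depth 3
Visible at query point: c=72 f=72

Answer: 72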